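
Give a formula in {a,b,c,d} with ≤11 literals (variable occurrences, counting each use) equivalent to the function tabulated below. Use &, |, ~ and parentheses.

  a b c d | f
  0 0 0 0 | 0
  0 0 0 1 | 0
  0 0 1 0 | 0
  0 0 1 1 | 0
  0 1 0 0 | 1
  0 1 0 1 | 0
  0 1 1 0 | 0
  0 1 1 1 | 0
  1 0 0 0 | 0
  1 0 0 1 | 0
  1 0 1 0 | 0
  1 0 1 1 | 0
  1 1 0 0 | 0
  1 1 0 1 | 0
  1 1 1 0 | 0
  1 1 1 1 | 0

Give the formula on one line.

  (d & a) = 0000000001010101
  ~d = 1010101010101010
  ((d & a) | ~d) = 1010101011111111
  ~a = 1111111100000000
  (~a & ~d) = 1010101000000000
  (d | (~a & ~d)) = 1111111101010101
  ~c = 1100110011001100
  ((d | (~a & ~d)) & ~c) = 1100110001000100
  (((d & a) | ~d) & ((d | (~a & ~d)) & ~c)) = 1000100001000100
  (b & ~d) = 0000101000001010
  ((((d & a) | ~d) & ((d | (~a & ~d)) & ~c)) & (b & ~d)) = 0000100000000000

((((d & a) | ~d) & ((d | (~a & ~d)) & ~c)) & (b & ~d))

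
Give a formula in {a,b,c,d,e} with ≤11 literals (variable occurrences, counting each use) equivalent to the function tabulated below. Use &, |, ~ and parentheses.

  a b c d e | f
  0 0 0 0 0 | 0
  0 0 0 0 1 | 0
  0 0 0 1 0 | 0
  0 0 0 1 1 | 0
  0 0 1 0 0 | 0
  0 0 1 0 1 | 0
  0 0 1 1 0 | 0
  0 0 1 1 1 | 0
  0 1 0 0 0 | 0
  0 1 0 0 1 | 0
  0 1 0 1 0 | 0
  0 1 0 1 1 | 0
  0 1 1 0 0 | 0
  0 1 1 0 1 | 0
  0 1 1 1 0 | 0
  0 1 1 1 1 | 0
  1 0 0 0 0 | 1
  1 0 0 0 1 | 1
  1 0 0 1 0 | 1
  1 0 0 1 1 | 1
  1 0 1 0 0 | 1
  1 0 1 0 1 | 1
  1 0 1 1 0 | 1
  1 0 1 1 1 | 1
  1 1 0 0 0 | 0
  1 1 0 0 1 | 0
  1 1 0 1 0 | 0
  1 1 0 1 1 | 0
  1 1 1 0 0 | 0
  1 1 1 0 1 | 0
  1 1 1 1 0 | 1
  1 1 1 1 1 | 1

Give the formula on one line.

((~b | ((e | a) & ((~a & b) | (d & c)))) & a)

  ~b = 11111111000000001111111100000000
  (e | a) = 01010101010101011111111111111111
  ~a = 11111111111111110000000000000000
  (~a & b) = 00000000111111110000000000000000
  (d & c) = 00000011000000110000001100000011
  ((~a & b) | (d & c)) = 00000011111111110000001100000011
  ((e | a) & ((~a & b) | (d & c))) = 00000001010101010000001100000011
  (~b | ((e | a) & ((~a & b) | (d & c)))) = 11111111010101011111111100000011
  ((~b | ((e | a) & ((~a & b) | (d & c)))) & a) = 00000000000000001111111100000011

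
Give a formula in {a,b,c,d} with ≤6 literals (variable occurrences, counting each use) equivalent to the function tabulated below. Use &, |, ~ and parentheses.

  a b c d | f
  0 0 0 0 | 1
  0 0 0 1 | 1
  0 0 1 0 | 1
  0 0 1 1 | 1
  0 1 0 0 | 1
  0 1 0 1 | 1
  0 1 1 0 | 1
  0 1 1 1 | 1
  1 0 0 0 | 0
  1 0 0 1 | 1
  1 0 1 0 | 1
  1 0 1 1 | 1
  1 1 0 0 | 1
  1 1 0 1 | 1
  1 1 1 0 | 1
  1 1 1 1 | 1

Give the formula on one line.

(((~d & b) | (d | c)) | ~a)

  ~d = 1010101010101010
  (~d & b) = 0000101000001010
  (d | c) = 0111011101110111
  ((~d & b) | (d | c)) = 0111111101111111
  ~a = 1111111100000000
  (((~d & b) | (d | c)) | ~a) = 1111111101111111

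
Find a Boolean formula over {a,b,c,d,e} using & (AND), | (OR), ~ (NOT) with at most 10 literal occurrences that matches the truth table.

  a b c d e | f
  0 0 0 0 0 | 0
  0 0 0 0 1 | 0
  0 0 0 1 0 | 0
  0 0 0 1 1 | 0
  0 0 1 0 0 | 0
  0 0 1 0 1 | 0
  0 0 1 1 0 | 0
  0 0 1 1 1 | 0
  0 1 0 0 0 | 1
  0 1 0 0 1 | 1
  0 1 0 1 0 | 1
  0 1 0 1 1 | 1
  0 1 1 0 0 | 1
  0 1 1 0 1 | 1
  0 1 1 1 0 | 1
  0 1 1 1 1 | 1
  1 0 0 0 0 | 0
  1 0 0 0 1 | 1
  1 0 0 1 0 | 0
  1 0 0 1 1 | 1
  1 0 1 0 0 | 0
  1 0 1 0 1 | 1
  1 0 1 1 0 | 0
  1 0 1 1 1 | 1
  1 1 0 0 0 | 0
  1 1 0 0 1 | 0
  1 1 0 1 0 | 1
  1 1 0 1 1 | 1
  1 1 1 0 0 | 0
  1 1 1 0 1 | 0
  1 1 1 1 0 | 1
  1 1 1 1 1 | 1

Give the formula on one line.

(((a & e) | b) & (((d | ~b) & a) | (~a | d)))

  (a & e) = 00000000000000000101010101010101
  ((a & e) | b) = 00000000111111110101010111111111
  ~b = 11111111000000001111111100000000
  (d | ~b) = 11111111001100111111111100110011
  ((d | ~b) & a) = 00000000000000001111111100110011
  ~a = 11111111111111110000000000000000
  (~a | d) = 11111111111111110011001100110011
  (((d | ~b) & a) | (~a | d)) = 11111111111111111111111100110011
  (((a & e) | b) & (((d | ~b) & a) | (~a | d))) = 00000000111111110101010100110011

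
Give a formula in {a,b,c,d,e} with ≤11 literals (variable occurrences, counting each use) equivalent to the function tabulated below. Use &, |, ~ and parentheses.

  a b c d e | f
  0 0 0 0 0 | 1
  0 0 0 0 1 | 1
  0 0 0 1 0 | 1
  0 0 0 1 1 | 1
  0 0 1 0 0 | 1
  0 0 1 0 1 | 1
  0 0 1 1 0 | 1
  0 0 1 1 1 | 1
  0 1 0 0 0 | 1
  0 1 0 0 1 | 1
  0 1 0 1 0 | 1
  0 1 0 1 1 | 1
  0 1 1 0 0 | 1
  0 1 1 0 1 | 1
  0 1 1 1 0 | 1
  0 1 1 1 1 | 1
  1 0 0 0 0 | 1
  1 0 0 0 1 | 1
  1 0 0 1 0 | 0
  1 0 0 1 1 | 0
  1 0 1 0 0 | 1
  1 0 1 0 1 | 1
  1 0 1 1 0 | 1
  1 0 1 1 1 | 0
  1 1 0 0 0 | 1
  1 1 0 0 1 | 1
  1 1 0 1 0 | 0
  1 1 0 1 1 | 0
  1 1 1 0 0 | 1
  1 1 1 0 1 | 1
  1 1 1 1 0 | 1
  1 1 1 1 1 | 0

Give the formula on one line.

((~a | ~d) | (((c & (~b | (d & ~e))) & ~e) | (c & ~a)))

  ~a = 11111111111111110000000000000000
  ~d = 11001100110011001100110011001100
  (~a | ~d) = 11111111111111111100110011001100
  ~b = 11111111000000001111111100000000
  ~e = 10101010101010101010101010101010
  (d & ~e) = 00100010001000100010001000100010
  (~b | (d & ~e)) = 11111111001000101111111100100010
  (c & (~b | (d & ~e))) = 00001111000000100000111100000010
  ((c & (~b | (d & ~e))) & ~e) = 00001010000000100000101000000010
  (c & ~a) = 00001111000011110000000000000000
  (((c & (~b | (d & ~e))) & ~e) | (c & ~a)) = 00001111000011110000101000000010
  ((~a | ~d) | (((c & (~b | (d & ~e))) & ~e) | (c & ~a))) = 11111111111111111100111011001110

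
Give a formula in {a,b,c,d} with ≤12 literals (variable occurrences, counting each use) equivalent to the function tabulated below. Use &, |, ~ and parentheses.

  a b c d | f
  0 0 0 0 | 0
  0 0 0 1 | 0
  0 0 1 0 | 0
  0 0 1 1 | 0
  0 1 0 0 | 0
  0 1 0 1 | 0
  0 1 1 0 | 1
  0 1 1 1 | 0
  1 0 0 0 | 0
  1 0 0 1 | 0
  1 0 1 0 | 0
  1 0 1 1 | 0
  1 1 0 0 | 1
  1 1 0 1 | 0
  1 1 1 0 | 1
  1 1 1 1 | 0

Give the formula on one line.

(((c | ~d) & (~b | ~d)) & (b & (a | (c & (b | a)))))

  ~d = 1010101010101010
  (c | ~d) = 1011101110111011
  ~b = 1111000011110000
  (~b | ~d) = 1111101011111010
  ((c | ~d) & (~b | ~d)) = 1011101010111010
  (b | a) = 0000111111111111
  (c & (b | a)) = 0000001100110011
  (a | (c & (b | a))) = 0000001111111111
  (b & (a | (c & (b | a)))) = 0000001100001111
  (((c | ~d) & (~b | ~d)) & (b & (a | (c & (b | a))))) = 0000001000001010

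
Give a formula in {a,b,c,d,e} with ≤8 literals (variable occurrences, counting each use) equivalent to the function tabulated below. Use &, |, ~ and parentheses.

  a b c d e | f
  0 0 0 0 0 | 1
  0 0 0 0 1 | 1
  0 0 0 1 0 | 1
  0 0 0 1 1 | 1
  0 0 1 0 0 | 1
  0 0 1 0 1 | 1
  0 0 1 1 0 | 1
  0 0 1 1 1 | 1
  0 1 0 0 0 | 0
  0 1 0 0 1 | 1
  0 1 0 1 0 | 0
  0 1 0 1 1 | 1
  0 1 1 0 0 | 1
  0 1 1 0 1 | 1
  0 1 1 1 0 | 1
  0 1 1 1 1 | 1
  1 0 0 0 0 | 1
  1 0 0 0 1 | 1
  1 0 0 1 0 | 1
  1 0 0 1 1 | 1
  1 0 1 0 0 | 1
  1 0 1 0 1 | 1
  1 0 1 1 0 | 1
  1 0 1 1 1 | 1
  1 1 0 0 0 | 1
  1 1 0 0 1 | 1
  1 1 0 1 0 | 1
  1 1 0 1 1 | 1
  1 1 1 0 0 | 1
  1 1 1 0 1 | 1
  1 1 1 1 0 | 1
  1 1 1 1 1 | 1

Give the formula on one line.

  (c | b) = 00001111111111110000111111111111
  ~e = 10101010101010101010101010101010
  ~c = 11110000111100001111000011110000
  (a & ~c) = 00000000000000001111000011110000
  ((a & ~c) | c) = 00001111000011111111111111111111
  (~e & ((a & ~c) | c)) = 00001010000010101010101010101010
  ((c | b) & (~e & ((a & ~c) | c))) = 00001010000010100000101010101010
  ~b = 11111111000000001111111100000000
  (e | ~b) = 11111111010101011111111101010101
  (((c | b) & (~e & ((a & ~c) | c))) | (e | ~b)) = 11111111010111111111111111111111

(((c | b) & (~e & ((a & ~c) | c))) | (e | ~b))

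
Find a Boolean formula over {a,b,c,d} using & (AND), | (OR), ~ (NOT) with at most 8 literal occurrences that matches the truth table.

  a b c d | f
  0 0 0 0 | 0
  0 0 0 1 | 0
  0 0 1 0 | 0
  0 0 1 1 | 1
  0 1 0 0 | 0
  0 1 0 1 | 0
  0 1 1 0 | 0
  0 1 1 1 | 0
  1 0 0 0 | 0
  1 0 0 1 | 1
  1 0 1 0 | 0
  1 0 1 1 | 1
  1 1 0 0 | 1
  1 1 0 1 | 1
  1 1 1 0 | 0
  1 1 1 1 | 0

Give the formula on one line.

((~c | (c & (~c | ~b))) & ((a | c) & (d | b)))

  ~c = 1100110011001100
  ~b = 1111000011110000
  (~c | ~b) = 1111110011111100
  (c & (~c | ~b)) = 0011000000110000
  (~c | (c & (~c | ~b))) = 1111110011111100
  (a | c) = 0011001111111111
  (d | b) = 0101111101011111
  ((a | c) & (d | b)) = 0001001101011111
  ((~c | (c & (~c | ~b))) & ((a | c) & (d | b))) = 0001000001011100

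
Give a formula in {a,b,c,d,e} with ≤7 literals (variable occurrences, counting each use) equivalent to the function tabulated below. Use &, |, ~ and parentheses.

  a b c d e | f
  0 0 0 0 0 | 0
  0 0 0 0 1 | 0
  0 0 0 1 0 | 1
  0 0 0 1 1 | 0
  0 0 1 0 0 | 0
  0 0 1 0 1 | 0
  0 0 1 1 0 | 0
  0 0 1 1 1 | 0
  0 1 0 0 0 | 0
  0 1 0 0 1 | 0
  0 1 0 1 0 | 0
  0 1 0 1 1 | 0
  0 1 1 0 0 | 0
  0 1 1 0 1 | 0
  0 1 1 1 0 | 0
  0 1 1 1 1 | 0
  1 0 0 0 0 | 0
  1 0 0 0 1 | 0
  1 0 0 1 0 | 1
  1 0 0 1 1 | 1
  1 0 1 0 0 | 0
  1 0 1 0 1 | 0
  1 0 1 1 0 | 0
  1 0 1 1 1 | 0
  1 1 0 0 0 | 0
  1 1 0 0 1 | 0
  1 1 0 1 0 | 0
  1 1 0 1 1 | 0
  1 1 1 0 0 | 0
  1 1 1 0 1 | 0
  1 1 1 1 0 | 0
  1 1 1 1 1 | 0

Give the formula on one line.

  ~e = 10101010101010101010101010101010
  ~b = 11111111000000001111111100000000
  (~e & ~b) = 10101010000000001010101000000000
  (b | (~e & ~b)) = 10101010111111111010101011111111
  (a | (b | (~e & ~b))) = 10101010111111111111111111111111
  (d & (a | (b | (~e & ~b)))) = 00100010001100110011001100110011
  ~c = 11110000111100001111000011110000
  (~c & ~b) = 11110000000000001111000000000000
  ((d & (a | (b | (~e & ~b)))) & (~c & ~b)) = 00100000000000000011000000000000

((d & (a | (b | (~e & ~b)))) & (~c & ~b))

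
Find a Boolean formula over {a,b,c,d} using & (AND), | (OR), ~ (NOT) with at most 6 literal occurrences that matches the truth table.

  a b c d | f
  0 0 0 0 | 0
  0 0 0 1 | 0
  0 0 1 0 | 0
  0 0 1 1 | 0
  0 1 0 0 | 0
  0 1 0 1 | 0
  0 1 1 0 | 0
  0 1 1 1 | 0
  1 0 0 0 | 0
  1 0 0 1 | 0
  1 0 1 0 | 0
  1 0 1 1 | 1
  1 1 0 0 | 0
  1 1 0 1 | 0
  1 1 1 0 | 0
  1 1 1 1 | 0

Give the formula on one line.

  ~b = 1111000011110000
  (a & d) = 0000000001010101
  ((a & d) & c) = 0000000000010001
  (~b & ((a & d) & c)) = 0000000000010000

(~b & ((a & d) & c))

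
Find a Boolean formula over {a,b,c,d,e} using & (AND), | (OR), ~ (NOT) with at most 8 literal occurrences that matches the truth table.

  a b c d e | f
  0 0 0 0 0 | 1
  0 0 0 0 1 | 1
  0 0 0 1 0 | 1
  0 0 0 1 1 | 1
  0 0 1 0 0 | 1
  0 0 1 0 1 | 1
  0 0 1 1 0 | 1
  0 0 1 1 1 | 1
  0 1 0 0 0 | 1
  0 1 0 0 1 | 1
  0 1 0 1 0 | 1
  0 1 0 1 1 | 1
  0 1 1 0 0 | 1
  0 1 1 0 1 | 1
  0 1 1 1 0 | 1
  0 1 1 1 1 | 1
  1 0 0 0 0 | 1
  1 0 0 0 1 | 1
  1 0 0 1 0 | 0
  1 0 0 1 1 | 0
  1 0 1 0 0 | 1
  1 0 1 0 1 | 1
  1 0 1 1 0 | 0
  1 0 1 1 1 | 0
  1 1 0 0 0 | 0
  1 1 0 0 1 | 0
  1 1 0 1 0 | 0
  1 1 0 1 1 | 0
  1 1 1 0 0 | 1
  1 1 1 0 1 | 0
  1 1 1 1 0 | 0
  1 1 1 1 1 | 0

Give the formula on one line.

((((b | ~a) | ~d) & ~b) | ((~d & (~e & c)) | ~a))

  ~a = 11111111111111110000000000000000
  (b | ~a) = 11111111111111110000000011111111
  ~d = 11001100110011001100110011001100
  ((b | ~a) | ~d) = 11111111111111111100110011111111
  ~b = 11111111000000001111111100000000
  (((b | ~a) | ~d) & ~b) = 11111111000000001100110000000000
  ~e = 10101010101010101010101010101010
  (~e & c) = 00001010000010100000101000001010
  (~d & (~e & c)) = 00001000000010000000100000001000
  ((~d & (~e & c)) | ~a) = 11111111111111110000100000001000
  ((((b | ~a) | ~d) & ~b) | ((~d & (~e & c)) | ~a)) = 11111111111111111100110000001000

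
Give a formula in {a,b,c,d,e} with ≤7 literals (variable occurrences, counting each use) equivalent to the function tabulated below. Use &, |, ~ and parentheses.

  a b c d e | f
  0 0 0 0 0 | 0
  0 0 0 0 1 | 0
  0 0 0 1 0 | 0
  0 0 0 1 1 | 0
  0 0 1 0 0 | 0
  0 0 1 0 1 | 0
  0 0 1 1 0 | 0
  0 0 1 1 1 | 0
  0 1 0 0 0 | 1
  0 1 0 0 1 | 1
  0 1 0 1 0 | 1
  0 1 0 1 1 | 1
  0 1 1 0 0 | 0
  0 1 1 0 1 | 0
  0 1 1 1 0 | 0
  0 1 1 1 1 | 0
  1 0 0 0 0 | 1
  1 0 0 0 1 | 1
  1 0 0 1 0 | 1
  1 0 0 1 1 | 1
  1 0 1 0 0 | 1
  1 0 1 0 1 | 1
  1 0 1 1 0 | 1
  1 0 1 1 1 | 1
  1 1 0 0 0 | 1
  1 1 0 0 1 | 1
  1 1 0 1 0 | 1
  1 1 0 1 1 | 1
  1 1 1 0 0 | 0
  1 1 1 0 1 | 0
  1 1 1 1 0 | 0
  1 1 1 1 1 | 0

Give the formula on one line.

  ~c = 11110000111100001111000011110000
  ~b = 11111111000000001111111100000000
  (~c | ~b) = 11111111111100001111111111110000
  (b | a) = 00000000111111111111111111111111
  ((b | a) & ~b) = 00000000000000001111111100000000
  (((b | a) & ~b) | b) = 00000000111111111111111111111111
  ((~c | ~b) & (((b | a) & ~b) | b)) = 00000000111100001111111111110000

((~c | ~b) & (((b | a) & ~b) | b))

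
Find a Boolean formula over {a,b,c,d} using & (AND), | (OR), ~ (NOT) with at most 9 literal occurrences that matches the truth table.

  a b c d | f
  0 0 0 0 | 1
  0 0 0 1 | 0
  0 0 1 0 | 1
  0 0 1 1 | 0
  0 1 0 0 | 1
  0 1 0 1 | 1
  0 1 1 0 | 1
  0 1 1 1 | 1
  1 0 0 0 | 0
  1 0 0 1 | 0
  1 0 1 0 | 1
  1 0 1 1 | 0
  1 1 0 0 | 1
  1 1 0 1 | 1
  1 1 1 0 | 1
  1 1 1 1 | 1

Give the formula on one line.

  ~a = 1111111100000000
  ~d = 1010101010101010
  (~a & ~d) = 1010101000000000
  (~a & b) = 0000111100000000
  (c & ~d) = 0010001000100010
  ((~a & b) | (c & ~d)) = 0010111100100010
  ((~a & ~d) | ((~a & b) | (c & ~d))) = 1010111100100010
  (b | ((~a & ~d) | ((~a & b) | (c & ~d)))) = 1010111100101111

(b | ((~a & ~d) | ((~a & b) | (c & ~d))))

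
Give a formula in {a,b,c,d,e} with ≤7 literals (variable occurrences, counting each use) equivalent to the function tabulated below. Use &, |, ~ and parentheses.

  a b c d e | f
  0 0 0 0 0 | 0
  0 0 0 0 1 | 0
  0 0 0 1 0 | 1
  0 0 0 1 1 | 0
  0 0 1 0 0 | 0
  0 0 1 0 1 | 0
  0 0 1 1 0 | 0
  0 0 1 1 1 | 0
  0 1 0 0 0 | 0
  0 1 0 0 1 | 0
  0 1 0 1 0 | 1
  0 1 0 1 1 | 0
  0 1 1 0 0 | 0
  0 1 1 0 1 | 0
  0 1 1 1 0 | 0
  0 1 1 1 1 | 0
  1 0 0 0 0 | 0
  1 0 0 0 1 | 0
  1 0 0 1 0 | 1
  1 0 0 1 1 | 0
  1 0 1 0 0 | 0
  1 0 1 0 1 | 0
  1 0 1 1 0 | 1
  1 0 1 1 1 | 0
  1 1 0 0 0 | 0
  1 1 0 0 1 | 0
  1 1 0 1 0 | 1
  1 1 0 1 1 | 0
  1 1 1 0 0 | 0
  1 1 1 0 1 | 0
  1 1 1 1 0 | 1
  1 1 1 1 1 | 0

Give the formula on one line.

  ~e = 10101010101010101010101010101010
  ~c = 11110000111100001111000011110000
  ~d = 11001100110011001100110011001100
  (~c | ~d) = 11111100111111001111110011111100
  ((~c | ~d) | a) = 11111100111111001111111111111111
  (~e & ((~c | ~d) | a)) = 10101000101010001010101010101010
  (d | e) = 01110111011101110111011101110111
  ((~e & ((~c | ~d) | a)) & (d | e)) = 00100000001000000010001000100010

((~e & ((~c | ~d) | a)) & (d | e))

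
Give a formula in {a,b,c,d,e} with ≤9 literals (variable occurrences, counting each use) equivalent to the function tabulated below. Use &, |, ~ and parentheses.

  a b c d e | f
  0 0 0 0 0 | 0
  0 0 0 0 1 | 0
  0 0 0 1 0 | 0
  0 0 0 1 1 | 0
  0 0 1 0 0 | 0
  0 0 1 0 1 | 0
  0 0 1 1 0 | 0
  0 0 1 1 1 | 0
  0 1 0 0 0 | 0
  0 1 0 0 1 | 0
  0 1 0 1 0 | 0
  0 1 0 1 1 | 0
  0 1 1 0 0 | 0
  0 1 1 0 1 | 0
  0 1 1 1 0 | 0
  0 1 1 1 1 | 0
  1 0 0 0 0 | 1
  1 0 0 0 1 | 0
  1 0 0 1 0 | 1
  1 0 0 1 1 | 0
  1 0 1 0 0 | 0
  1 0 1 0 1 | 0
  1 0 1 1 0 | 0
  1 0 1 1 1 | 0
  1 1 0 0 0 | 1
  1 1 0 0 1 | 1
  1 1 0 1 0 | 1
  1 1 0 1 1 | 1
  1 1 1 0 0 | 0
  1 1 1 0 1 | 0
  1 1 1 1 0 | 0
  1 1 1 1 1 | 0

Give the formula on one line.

(a & (~c & (~e | (((c & d) & a) | b))))

  ~c = 11110000111100001111000011110000
  ~e = 10101010101010101010101010101010
  (c & d) = 00000011000000110000001100000011
  ((c & d) & a) = 00000000000000000000001100000011
  (((c & d) & a) | b) = 00000000111111110000001111111111
  (~e | (((c & d) & a) | b)) = 10101010111111111010101111111111
  (~c & (~e | (((c & d) & a) | b))) = 10100000111100001010000011110000
  (a & (~c & (~e | (((c & d) & a) | b)))) = 00000000000000001010000011110000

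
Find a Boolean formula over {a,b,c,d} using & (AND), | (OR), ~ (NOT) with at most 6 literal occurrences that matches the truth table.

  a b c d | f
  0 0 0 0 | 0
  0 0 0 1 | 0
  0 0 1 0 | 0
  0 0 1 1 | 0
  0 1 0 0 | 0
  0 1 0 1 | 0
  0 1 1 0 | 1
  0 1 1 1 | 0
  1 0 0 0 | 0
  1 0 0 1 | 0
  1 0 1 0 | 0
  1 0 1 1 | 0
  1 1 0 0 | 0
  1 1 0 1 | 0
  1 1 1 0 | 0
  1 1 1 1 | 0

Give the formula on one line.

((b | d) & ((~d & (a | c)) & ~a))

  (b | d) = 0101111101011111
  ~d = 1010101010101010
  (a | c) = 0011001111111111
  (~d & (a | c)) = 0010001010101010
  ~a = 1111111100000000
  ((~d & (a | c)) & ~a) = 0010001000000000
  ((b | d) & ((~d & (a | c)) & ~a)) = 0000001000000000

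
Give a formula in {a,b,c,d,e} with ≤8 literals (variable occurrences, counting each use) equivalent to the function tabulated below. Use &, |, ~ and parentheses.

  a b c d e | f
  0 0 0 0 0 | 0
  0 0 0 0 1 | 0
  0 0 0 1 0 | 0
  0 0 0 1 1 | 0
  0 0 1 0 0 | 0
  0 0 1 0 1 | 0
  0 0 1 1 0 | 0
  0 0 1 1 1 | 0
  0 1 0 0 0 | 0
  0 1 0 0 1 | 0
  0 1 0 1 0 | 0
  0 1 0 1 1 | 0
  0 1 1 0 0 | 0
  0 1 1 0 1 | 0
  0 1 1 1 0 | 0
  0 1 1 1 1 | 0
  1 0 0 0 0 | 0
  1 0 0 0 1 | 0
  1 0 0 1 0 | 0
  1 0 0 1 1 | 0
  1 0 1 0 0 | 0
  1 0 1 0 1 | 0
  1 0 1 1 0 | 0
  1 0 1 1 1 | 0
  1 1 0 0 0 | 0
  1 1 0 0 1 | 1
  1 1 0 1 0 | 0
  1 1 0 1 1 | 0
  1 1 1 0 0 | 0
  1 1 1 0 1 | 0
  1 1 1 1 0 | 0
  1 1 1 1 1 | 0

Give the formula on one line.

((((a & ~d) | (~b & c)) & e) & (~c & b))

  ~d = 11001100110011001100110011001100
  (a & ~d) = 00000000000000001100110011001100
  ~b = 11111111000000001111111100000000
  (~b & c) = 00001111000000000000111100000000
  ((a & ~d) | (~b & c)) = 00001111000000001100111111001100
  (((a & ~d) | (~b & c)) & e) = 00000101000000000100010101000100
  ~c = 11110000111100001111000011110000
  (~c & b) = 00000000111100000000000011110000
  ((((a & ~d) | (~b & c)) & e) & (~c & b)) = 00000000000000000000000001000000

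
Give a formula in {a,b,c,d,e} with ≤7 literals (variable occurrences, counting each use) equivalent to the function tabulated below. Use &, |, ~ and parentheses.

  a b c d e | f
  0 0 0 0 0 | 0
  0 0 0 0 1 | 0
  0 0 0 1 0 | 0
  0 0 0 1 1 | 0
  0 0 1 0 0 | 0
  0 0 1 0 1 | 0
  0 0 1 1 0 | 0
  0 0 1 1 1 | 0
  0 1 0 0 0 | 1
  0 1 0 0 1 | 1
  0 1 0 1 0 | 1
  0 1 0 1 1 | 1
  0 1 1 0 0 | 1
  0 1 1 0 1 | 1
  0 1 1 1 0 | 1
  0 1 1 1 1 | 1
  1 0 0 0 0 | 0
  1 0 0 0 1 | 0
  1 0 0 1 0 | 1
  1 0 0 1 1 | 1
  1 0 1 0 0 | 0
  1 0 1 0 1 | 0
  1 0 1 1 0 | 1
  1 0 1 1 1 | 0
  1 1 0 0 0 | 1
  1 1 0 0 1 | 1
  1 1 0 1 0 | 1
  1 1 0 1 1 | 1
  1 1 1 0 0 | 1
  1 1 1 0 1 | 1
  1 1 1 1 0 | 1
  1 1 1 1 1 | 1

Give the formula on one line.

(b | (((~c | ~e) & a) & d))

  ~c = 11110000111100001111000011110000
  ~e = 10101010101010101010101010101010
  (~c | ~e) = 11111010111110101111101011111010
  ((~c | ~e) & a) = 00000000000000001111101011111010
  (((~c | ~e) & a) & d) = 00000000000000000011001000110010
  (b | (((~c | ~e) & a) & d)) = 00000000111111110011001011111111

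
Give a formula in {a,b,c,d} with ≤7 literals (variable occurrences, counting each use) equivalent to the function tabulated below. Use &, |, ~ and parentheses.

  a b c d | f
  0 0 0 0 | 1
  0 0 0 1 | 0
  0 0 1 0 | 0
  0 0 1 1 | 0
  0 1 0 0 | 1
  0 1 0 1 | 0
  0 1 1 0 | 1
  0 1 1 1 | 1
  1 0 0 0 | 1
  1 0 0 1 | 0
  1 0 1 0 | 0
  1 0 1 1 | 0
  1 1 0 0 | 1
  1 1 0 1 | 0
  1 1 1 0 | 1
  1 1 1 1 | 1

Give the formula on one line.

  ~c = 1100110011001100
  (c & b) = 0000001100000011
  (~c | (c & b)) = 1100111111001111
  ~d = 1010101010101010
  ((~c | (c & b)) & ~d) = 1000101010001010
  (d & c) = 0001000100010001
  (b & (d & c)) = 0000000100000001
  (((~c | (c & b)) & ~d) | (b & (d & c))) = 1000101110001011

(((~c | (c & b)) & ~d) | (b & (d & c)))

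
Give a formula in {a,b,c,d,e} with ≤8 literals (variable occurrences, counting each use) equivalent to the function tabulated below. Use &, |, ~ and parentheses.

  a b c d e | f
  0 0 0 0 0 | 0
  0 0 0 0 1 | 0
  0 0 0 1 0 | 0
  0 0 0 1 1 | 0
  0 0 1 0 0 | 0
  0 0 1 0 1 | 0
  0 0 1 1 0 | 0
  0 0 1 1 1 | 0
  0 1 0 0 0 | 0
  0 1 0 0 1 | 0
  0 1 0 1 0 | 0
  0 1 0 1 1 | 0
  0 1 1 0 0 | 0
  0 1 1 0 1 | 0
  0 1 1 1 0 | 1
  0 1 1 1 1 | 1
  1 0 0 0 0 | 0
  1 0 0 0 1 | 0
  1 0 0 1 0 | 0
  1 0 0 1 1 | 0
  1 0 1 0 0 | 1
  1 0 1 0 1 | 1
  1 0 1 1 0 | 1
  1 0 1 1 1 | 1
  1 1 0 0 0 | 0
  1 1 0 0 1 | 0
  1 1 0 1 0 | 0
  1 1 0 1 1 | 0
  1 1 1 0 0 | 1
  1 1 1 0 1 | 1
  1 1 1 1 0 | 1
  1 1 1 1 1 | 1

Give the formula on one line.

  (a & c) = 00000000000000000000111100001111
  (b & d) = 00000000001100110000000000110011
  ((b & d) & c) = 00000000000000110000000000000011
  ((a & c) | ((b & d) & c)) = 00000000000000110000111100001111

((a & c) | ((b & d) & c))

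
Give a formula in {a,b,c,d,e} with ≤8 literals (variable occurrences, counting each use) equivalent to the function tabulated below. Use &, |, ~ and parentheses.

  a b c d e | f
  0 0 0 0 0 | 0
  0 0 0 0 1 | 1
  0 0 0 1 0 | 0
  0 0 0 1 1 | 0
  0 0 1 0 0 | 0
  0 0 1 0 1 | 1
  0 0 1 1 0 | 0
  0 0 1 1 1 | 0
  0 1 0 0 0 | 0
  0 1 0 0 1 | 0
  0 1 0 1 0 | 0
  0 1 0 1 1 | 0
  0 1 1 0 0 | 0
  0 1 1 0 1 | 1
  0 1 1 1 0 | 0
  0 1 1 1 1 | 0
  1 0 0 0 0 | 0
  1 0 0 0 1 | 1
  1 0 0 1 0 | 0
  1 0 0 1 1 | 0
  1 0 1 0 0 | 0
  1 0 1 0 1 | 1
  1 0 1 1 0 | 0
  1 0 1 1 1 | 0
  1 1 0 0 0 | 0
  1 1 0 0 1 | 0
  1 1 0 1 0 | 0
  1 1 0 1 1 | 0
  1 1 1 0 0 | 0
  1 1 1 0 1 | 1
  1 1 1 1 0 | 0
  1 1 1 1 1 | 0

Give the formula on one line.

((e & ~d) & ((c | d) | ~b))

  ~d = 11001100110011001100110011001100
  (e & ~d) = 01000100010001000100010001000100
  (c | d) = 00111111001111110011111100111111
  ~b = 11111111000000001111111100000000
  ((c | d) | ~b) = 11111111001111111111111100111111
  ((e & ~d) & ((c | d) | ~b)) = 01000100000001000100010000000100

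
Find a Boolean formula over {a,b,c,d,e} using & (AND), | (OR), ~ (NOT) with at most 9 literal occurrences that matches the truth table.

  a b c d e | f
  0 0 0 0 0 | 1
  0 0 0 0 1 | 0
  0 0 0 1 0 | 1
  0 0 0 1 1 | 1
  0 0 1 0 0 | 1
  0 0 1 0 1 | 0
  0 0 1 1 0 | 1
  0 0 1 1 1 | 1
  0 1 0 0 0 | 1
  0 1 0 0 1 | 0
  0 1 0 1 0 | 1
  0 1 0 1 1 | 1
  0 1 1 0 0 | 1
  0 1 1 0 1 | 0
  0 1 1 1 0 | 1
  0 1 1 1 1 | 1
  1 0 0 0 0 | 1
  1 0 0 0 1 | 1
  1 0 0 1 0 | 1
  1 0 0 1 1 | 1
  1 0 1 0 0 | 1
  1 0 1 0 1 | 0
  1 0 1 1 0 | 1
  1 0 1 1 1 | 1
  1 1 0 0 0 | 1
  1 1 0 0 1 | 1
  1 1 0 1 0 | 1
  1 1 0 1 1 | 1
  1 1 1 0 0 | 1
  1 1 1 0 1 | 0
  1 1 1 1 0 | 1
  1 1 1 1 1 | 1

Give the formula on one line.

((~e | d) | ((a | (~c & d)) & ~c))

  ~e = 10101010101010101010101010101010
  (~e | d) = 10111011101110111011101110111011
  ~c = 11110000111100001111000011110000
  (~c & d) = 00110000001100000011000000110000
  (a | (~c & d)) = 00110000001100001111111111111111
  ((a | (~c & d)) & ~c) = 00110000001100001111000011110000
  ((~e | d) | ((a | (~c & d)) & ~c)) = 10111011101110111111101111111011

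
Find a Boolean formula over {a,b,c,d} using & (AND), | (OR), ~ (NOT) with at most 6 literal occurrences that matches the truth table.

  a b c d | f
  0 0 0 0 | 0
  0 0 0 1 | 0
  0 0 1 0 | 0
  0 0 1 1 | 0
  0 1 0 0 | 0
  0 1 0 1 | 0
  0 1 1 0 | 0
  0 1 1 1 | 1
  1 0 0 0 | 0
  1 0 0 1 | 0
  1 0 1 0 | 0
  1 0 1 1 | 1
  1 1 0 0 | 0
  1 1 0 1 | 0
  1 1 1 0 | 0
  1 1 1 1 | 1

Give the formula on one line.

((c & d) & (a | b))

  (c & d) = 0001000100010001
  (a | b) = 0000111111111111
  ((c & d) & (a | b)) = 0000000100010001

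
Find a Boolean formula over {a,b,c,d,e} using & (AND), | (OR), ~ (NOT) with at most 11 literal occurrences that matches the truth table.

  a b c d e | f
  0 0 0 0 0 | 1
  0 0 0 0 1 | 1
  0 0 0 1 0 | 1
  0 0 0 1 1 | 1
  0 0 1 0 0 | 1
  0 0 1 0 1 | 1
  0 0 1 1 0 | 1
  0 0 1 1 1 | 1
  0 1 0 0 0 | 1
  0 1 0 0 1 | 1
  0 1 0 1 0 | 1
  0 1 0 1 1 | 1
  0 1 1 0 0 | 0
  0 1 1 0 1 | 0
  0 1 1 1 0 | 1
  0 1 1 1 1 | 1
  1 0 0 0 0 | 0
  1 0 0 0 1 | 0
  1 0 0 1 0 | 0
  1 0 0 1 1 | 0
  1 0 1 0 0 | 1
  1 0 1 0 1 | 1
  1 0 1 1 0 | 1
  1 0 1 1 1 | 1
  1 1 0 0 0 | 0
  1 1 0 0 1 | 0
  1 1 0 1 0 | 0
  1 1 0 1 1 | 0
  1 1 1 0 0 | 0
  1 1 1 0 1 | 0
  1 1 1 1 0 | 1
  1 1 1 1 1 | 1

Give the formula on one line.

  ~a = 11111111111111110000000000000000
  (c | ~a) = 11111111111111110000111100001111
  ~b = 11111111000000001111111100000000
  (~b & c) = 00001111000000000000111100000000
  ~c = 11110000111100001111000011110000
  ((~b & c) | ~c) = 11111111111100001111111111110000
  (~a | b) = 11111111111111110000000011111111
  (d & (~a | b)) = 00110011001100110000000000110011
  (((~b & c) | ~c) | (d & (~a | b))) = 11111111111100111111111111110011
  ((c | ~a) & (((~b & c) | ~c) | (d & (~a | b)))) = 11111111111100110000111100000011

((c | ~a) & (((~b & c) | ~c) | (d & (~a | b))))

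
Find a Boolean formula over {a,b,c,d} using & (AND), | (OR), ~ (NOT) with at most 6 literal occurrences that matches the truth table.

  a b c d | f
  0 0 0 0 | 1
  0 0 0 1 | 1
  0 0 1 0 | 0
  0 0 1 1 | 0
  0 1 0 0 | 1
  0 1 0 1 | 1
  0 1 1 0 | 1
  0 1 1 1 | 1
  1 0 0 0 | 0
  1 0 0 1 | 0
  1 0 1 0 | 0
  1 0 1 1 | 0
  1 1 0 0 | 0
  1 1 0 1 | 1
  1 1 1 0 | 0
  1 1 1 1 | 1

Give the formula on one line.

(((~c & ~a) | b) & ((b & d) | ~a))

  ~c = 1100110011001100
  ~a = 1111111100000000
  (~c & ~a) = 1100110000000000
  ((~c & ~a) | b) = 1100111100001111
  (b & d) = 0000010100000101
  ((b & d) | ~a) = 1111111100000101
  (((~c & ~a) | b) & ((b & d) | ~a)) = 1100111100000101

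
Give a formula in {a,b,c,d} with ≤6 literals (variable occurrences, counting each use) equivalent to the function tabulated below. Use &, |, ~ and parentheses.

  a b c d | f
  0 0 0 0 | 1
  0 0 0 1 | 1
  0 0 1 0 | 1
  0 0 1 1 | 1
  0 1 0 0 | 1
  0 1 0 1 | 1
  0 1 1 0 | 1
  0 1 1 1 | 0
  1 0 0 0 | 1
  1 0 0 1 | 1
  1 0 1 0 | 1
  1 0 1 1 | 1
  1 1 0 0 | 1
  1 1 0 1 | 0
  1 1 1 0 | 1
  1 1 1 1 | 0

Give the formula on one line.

(((b & ~d) | ~b) | (~c & (b & ~a)))

  ~d = 1010101010101010
  (b & ~d) = 0000101000001010
  ~b = 1111000011110000
  ((b & ~d) | ~b) = 1111101011111010
  ~c = 1100110011001100
  ~a = 1111111100000000
  (b & ~a) = 0000111100000000
  (~c & (b & ~a)) = 0000110000000000
  (((b & ~d) | ~b) | (~c & (b & ~a))) = 1111111011111010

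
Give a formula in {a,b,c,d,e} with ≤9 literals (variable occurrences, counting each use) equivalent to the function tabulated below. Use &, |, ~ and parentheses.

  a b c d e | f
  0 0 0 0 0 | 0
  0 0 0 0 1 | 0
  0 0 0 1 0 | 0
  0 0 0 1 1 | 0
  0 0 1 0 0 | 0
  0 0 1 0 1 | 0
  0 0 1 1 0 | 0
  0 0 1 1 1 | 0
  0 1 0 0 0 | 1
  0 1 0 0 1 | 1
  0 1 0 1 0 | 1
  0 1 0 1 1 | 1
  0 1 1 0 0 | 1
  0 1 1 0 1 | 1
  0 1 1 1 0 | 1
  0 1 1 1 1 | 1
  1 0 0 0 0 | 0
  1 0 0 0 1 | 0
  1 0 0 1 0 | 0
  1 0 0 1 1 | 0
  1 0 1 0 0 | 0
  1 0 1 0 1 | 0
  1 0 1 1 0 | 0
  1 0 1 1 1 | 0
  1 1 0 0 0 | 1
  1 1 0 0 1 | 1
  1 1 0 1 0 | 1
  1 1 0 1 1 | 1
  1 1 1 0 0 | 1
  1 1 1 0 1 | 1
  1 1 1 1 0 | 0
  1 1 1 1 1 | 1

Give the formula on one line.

(((e | (~c | (~d & a))) & b) | (((a & ~d) | ~a) & b))

  ~c = 11110000111100001111000011110000
  ~d = 11001100110011001100110011001100
  (~d & a) = 00000000000000001100110011001100
  (~c | (~d & a)) = 11110000111100001111110011111100
  (e | (~c | (~d & a))) = 11110101111101011111110111111101
  ((e | (~c | (~d & a))) & b) = 00000000111101010000000011111101
  (a & ~d) = 00000000000000001100110011001100
  ~a = 11111111111111110000000000000000
  ((a & ~d) | ~a) = 11111111111111111100110011001100
  (((a & ~d) | ~a) & b) = 00000000111111110000000011001100
  (((e | (~c | (~d & a))) & b) | (((a & ~d) | ~a) & b)) = 00000000111111110000000011111101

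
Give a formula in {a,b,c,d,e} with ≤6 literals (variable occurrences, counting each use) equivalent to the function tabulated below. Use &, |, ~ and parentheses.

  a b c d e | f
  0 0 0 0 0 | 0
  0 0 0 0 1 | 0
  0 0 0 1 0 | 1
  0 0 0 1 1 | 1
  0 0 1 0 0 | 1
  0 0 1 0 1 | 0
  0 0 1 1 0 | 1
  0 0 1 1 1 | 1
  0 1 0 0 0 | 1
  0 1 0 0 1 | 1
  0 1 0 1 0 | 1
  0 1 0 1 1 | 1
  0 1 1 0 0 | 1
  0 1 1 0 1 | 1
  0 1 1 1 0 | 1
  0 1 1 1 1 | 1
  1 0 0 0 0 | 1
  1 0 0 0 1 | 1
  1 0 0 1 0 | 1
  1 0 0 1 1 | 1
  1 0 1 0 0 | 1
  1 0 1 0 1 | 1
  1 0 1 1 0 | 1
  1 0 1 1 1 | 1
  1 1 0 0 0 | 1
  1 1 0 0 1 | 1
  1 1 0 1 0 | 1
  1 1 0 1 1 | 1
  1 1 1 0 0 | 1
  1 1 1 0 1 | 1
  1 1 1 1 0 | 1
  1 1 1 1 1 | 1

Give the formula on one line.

  ~e = 10101010101010101010101010101010
  (c & ~e) = 00001010000010100000101000001010
  (a | b) = 00000000111111111111111111111111
  ((c & ~e) | (a | b)) = 00001010111111111111111111111111
  (((c & ~e) | (a | b)) | d) = 00111011111111111111111111111111

(((c & ~e) | (a | b)) | d)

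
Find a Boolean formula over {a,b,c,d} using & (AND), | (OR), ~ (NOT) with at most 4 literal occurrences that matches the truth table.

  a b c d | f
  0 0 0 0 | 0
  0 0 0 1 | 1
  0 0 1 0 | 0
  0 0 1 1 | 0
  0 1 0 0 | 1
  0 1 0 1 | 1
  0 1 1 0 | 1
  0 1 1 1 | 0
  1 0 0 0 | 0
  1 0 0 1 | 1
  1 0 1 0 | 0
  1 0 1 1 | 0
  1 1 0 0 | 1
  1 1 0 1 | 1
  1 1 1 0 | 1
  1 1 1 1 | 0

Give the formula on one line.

((~d & b) | (~c & d))

  ~d = 1010101010101010
  (~d & b) = 0000101000001010
  ~c = 1100110011001100
  (~c & d) = 0100010001000100
  ((~d & b) | (~c & d)) = 0100111001001110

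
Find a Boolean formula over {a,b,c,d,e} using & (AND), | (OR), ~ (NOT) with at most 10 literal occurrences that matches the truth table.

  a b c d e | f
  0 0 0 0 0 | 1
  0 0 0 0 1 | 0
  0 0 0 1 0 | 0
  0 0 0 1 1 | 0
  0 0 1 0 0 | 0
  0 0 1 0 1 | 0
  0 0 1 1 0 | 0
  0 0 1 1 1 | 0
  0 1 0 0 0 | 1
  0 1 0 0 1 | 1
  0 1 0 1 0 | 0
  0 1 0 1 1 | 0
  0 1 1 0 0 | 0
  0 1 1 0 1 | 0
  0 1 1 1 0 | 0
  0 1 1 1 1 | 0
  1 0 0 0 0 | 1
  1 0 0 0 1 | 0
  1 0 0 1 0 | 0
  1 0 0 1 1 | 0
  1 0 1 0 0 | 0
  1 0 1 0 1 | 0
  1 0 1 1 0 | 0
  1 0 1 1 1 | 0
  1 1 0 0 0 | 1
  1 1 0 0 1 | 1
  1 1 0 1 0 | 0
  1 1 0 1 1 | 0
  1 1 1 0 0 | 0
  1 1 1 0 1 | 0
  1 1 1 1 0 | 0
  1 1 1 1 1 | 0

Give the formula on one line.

(((c & (a | e)) | ((b | ~e) & ~d)) & ~c)

  (a | e) = 01010101010101011111111111111111
  (c & (a | e)) = 00000101000001010000111100001111
  ~e = 10101010101010101010101010101010
  (b | ~e) = 10101010111111111010101011111111
  ~d = 11001100110011001100110011001100
  ((b | ~e) & ~d) = 10001000110011001000100011001100
  ((c & (a | e)) | ((b | ~e) & ~d)) = 10001101110011011000111111001111
  ~c = 11110000111100001111000011110000
  (((c & (a | e)) | ((b | ~e) & ~d)) & ~c) = 10000000110000001000000011000000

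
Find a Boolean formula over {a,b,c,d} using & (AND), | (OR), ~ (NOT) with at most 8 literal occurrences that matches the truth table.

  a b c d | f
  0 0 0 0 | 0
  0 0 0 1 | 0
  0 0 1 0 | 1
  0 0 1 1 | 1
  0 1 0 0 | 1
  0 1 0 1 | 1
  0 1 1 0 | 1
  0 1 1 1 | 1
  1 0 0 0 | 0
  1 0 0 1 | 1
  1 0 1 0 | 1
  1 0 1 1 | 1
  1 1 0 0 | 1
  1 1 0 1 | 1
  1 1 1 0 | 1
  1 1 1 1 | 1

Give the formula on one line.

  (a | c) = 0011001111111111
  ~d = 1010101010101010
  ~a = 1111111100000000
  (c | ~a) = 1111111100110011
  (~d & (c | ~a)) = 1010101000100010
  ((~d & (c | ~a)) | ~a) = 1111111100100010
  (d | ((~d & (c | ~a)) | ~a)) = 1111111101110111
  ((a | c) & (d | ((~d & (c | ~a)) | ~a))) = 0011001101110111
  (((a | c) & (d | ((~d & (c | ~a)) | ~a))) | b) = 0011111101111111

(((a | c) & (d | ((~d & (c | ~a)) | ~a))) | b)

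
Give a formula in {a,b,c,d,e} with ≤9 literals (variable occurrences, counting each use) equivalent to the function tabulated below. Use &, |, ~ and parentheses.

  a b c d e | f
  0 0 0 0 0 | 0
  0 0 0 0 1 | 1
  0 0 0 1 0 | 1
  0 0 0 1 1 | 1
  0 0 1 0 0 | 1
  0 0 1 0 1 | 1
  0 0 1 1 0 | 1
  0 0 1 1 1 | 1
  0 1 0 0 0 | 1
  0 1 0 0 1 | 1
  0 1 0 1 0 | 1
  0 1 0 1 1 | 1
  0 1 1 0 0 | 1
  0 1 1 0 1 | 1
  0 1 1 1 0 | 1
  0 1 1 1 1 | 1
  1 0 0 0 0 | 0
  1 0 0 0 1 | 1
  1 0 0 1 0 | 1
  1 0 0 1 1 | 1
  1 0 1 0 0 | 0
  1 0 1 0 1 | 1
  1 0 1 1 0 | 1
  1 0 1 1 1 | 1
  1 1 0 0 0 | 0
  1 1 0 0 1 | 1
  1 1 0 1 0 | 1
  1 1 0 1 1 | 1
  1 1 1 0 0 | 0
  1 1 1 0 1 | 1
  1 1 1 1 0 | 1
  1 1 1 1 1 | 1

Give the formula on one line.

((((d & c) | e) | d) | (~a & (b | c)))

  (d & c) = 00000011000000110000001100000011
  ((d & c) | e) = 01010111010101110101011101010111
  (((d & c) | e) | d) = 01110111011101110111011101110111
  ~a = 11111111111111110000000000000000
  (b | c) = 00001111111111110000111111111111
  (~a & (b | c)) = 00001111111111110000000000000000
  ((((d & c) | e) | d) | (~a & (b | c))) = 01111111111111110111011101110111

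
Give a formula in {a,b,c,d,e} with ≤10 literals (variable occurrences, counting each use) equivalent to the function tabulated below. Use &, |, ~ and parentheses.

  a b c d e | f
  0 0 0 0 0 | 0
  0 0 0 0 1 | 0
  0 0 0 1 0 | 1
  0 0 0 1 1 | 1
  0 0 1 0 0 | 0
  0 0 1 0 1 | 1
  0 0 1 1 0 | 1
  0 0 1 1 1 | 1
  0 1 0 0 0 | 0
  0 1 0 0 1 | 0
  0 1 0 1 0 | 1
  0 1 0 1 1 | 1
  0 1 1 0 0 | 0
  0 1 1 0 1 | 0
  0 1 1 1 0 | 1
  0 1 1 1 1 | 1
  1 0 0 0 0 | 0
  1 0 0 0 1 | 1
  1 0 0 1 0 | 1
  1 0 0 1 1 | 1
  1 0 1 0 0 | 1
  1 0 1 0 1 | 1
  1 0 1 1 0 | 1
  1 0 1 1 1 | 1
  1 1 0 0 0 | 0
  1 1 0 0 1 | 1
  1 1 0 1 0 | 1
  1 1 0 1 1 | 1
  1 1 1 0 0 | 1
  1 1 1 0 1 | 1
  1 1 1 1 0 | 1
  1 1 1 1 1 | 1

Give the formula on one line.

(((e | c) & (a | (~d & (~b & (e & c))))) | d)

  (e | c) = 01011111010111110101111101011111
  ~d = 11001100110011001100110011001100
  ~b = 11111111000000001111111100000000
  (e & c) = 00000101000001010000010100000101
  (~b & (e & c)) = 00000101000000000000010100000000
  (~d & (~b & (e & c))) = 00000100000000000000010000000000
  (a | (~d & (~b & (e & c)))) = 00000100000000001111111111111111
  ((e | c) & (a | (~d & (~b & (e & c))))) = 00000100000000000101111101011111
  (((e | c) & (a | (~d & (~b & (e & c))))) | d) = 00110111001100110111111101111111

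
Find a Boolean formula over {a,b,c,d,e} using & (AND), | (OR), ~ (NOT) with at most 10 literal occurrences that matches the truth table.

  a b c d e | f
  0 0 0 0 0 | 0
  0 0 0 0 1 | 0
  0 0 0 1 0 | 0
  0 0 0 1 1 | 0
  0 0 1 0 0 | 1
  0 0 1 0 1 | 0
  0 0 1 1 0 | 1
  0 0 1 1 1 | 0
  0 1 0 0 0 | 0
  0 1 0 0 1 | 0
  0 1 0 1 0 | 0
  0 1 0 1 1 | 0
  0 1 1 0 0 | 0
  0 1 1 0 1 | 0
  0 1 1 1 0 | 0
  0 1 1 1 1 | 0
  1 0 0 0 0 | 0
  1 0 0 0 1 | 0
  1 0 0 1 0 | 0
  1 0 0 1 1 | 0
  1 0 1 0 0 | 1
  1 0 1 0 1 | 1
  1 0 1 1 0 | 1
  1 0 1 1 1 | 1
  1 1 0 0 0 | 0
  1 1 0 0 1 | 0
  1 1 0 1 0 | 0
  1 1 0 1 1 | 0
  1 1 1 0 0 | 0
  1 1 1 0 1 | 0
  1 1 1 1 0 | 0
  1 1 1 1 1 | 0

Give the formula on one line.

(((b & (d & ~a)) | (~b & (~e | a))) & ((~d | ~b) & c))

  ~a = 11111111111111110000000000000000
  (d & ~a) = 00110011001100110000000000000000
  (b & (d & ~a)) = 00000000001100110000000000000000
  ~b = 11111111000000001111111100000000
  ~e = 10101010101010101010101010101010
  (~e | a) = 10101010101010101111111111111111
  (~b & (~e | a)) = 10101010000000001111111100000000
  ((b & (d & ~a)) | (~b & (~e | a))) = 10101010001100111111111100000000
  ~d = 11001100110011001100110011001100
  (~d | ~b) = 11111111110011001111111111001100
  ((~d | ~b) & c) = 00001111000011000000111100001100
  (((b & (d & ~a)) | (~b & (~e | a))) & ((~d | ~b) & c)) = 00001010000000000000111100000000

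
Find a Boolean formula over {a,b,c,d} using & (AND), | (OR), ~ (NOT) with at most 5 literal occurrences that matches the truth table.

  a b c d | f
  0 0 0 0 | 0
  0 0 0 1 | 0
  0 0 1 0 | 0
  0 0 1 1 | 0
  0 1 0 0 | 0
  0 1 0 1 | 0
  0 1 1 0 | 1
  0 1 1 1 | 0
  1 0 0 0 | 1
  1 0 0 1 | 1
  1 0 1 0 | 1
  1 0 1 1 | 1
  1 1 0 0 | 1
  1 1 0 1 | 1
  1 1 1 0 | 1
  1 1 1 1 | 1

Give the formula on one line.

  ~d = 1010101010101010
  (~d & c) = 0010001000100010
  (b & (~d & c)) = 0000001000000010
  ((b & (~d & c)) | a) = 0000001011111111

((b & (~d & c)) | a)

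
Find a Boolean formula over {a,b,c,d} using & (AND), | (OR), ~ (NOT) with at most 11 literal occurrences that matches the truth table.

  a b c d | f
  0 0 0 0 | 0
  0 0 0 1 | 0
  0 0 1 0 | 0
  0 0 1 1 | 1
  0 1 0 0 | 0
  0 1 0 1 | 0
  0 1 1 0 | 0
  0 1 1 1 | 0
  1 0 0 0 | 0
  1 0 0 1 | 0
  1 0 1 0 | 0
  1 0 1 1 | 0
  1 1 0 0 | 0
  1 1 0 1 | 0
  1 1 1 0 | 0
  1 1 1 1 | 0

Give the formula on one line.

(((b | c) & ~b) & (((d | ~c) & (~a | b)) & (a | d)))

  (b | c) = 0011111100111111
  ~b = 1111000011110000
  ((b | c) & ~b) = 0011000000110000
  ~c = 1100110011001100
  (d | ~c) = 1101110111011101
  ~a = 1111111100000000
  (~a | b) = 1111111100001111
  ((d | ~c) & (~a | b)) = 1101110100001101
  (a | d) = 0101010111111111
  (((d | ~c) & (~a | b)) & (a | d)) = 0101010100001101
  (((b | c) & ~b) & (((d | ~c) & (~a | b)) & (a | d))) = 0001000000000000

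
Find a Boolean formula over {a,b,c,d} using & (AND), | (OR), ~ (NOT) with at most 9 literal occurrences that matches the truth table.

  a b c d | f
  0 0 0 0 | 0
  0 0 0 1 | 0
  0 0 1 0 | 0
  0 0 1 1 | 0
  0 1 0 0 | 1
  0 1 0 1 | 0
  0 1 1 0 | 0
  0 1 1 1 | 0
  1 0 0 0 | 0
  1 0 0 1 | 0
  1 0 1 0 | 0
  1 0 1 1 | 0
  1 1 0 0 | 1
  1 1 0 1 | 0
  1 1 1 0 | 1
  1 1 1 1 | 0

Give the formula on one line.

((a | ((~a | ~d) & ~c)) & (b & ~d))

  ~a = 1111111100000000
  ~d = 1010101010101010
  (~a | ~d) = 1111111110101010
  ~c = 1100110011001100
  ((~a | ~d) & ~c) = 1100110010001000
  (a | ((~a | ~d) & ~c)) = 1100110011111111
  (b & ~d) = 0000101000001010
  ((a | ((~a | ~d) & ~c)) & (b & ~d)) = 0000100000001010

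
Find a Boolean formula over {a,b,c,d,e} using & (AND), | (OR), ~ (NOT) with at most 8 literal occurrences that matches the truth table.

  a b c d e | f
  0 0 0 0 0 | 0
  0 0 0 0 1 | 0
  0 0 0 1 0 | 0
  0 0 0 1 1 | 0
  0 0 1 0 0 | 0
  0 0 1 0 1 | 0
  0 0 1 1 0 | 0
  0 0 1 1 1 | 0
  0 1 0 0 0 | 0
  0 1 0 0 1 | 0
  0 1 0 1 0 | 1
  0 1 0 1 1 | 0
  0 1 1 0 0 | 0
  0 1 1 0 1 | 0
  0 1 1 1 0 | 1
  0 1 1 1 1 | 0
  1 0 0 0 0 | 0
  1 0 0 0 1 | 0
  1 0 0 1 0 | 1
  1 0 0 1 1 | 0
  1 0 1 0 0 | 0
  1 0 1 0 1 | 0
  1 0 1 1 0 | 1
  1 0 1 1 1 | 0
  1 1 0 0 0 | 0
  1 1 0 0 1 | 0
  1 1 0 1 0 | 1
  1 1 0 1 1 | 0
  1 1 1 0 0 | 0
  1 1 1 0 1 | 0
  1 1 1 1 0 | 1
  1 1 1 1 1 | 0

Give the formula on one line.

((~e & d) & ((e & ~b) | (~d | (a | b))))

  ~e = 10101010101010101010101010101010
  (~e & d) = 00100010001000100010001000100010
  ~b = 11111111000000001111111100000000
  (e & ~b) = 01010101000000000101010100000000
  ~d = 11001100110011001100110011001100
  (a | b) = 00000000111111111111111111111111
  (~d | (a | b)) = 11001100111111111111111111111111
  ((e & ~b) | (~d | (a | b))) = 11011101111111111111111111111111
  ((~e & d) & ((e & ~b) | (~d | (a | b)))) = 00000000001000100010001000100010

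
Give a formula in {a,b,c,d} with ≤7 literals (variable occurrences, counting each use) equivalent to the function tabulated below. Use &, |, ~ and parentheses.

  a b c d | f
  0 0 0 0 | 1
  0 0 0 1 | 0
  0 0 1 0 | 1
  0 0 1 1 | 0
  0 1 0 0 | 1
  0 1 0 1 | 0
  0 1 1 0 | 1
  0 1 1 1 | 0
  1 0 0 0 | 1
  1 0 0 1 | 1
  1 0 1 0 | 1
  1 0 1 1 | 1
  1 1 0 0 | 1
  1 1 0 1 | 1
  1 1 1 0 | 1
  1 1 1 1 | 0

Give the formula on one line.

((~d | ((a & b) & ~c)) | (~b & a))

  ~d = 1010101010101010
  (a & b) = 0000000000001111
  ~c = 1100110011001100
  ((a & b) & ~c) = 0000000000001100
  (~d | ((a & b) & ~c)) = 1010101010101110
  ~b = 1111000011110000
  (~b & a) = 0000000011110000
  ((~d | ((a & b) & ~c)) | (~b & a)) = 1010101011111110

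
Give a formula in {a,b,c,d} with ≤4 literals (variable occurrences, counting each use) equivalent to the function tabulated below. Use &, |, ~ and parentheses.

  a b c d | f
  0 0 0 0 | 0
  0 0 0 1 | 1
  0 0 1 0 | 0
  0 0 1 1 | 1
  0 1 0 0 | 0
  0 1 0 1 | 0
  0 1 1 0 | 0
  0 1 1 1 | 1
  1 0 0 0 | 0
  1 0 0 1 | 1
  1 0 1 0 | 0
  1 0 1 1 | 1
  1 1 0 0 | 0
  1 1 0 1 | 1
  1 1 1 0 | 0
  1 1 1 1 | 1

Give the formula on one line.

  ~b = 1111000011110000
  (~b | c) = 1111001111110011
  ((~b | c) | a) = 1111001111111111
  (((~b | c) | a) & d) = 0101000101010101

(((~b | c) | a) & d)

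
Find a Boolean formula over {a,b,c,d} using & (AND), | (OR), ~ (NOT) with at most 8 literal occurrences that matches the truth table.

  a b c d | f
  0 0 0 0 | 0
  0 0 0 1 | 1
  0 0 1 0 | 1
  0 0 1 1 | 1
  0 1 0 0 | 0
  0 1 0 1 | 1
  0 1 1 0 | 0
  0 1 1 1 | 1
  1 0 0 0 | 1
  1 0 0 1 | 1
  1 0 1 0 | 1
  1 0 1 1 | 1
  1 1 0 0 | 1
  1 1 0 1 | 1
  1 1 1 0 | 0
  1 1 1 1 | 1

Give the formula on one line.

  ~b = 1111000011110000
  (~b & c) = 0011000000110000
  (d | a) = 0101010111111111
  ~c = 1100110011001100
  ~d = 1010101010101010
  (~c & ~d) = 1000100010001000
  ((~c & ~d) | d) = 1101110111011101
  ((d | a) & ((~c & ~d) | d)) = 0101010111011101
  ((~b & c) | ((d | a) & ((~c & ~d) | d))) = 0111010111111101

((~b & c) | ((d | a) & ((~c & ~d) | d)))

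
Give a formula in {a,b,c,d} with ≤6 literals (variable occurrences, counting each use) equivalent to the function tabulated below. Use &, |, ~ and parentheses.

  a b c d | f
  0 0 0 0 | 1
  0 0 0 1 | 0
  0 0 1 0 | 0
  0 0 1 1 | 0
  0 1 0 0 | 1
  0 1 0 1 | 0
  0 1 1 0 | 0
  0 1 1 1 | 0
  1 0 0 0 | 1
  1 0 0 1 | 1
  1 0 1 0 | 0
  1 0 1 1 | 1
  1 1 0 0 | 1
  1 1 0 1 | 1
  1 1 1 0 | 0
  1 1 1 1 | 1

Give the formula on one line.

((a | ~d) & (~c | d))

  ~d = 1010101010101010
  (a | ~d) = 1010101011111111
  ~c = 1100110011001100
  (~c | d) = 1101110111011101
  ((a | ~d) & (~c | d)) = 1000100011011101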